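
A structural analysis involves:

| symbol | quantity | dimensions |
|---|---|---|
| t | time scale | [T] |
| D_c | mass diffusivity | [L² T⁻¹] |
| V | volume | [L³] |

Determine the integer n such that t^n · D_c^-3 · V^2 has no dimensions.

Balance the T exponent: (1)·n from t, plus −3·(-1) + 2·(0) = 3 from the rest, must sum to zero.
n + 3 = 0, so n = -3.

-3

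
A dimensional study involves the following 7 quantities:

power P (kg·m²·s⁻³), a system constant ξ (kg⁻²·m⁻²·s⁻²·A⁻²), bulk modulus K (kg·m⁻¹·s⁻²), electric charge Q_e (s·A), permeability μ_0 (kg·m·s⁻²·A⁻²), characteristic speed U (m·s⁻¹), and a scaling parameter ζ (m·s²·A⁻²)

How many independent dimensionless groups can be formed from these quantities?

3

There are 7 variables and 4 base dimensions (M, L, T, I).
The dimension matrix has rank 4.
Independent dimensionless groups: 7 − 4 = 3.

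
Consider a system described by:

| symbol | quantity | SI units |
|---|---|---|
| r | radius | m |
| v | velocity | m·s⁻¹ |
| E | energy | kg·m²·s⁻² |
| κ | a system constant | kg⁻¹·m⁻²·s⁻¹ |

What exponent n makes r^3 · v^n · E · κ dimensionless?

-3

Balance the L exponent: (1)·n from v, plus 3·(1) + (2) + (-2) = 3 from the rest, must sum to zero.
n + 3 = 0, so n = -3.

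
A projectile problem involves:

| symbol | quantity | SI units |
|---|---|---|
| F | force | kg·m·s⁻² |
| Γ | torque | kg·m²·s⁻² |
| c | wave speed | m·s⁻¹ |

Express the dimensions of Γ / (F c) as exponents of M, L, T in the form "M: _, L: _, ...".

Collect each base-dimension exponent across the product:
  M: −(1) + (1) − (0) = 0
  L: −(1) + (2) − (1) = 0
  T: −(-2) + (-2) − (-1) = 1
So the dimensions are [T].

M: 0, L: 0, T: 1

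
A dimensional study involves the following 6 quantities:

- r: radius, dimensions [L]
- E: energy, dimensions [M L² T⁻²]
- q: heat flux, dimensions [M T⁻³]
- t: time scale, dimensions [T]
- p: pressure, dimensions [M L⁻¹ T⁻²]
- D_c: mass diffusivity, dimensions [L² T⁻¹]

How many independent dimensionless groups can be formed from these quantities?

3

There are 6 variables and 3 base dimensions (M, L, T).
The dimension matrix has rank 3.
Independent dimensionless groups: 6 − 3 = 3.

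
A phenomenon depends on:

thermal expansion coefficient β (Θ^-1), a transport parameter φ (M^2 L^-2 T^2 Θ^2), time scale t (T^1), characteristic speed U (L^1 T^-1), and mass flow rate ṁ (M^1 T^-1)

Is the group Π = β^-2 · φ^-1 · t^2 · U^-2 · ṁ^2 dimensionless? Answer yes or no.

yes

Sum the exponent of each base dimension across the product:
  M: −2·[β]_M − [φ]_M + 2·[t]_M − 2·[U]_M + 2·[ṁ]_M = −2·(0) − (2) + 2·(0) − 2·(0) + 2·(1) = 0
  L: −2·[β]_L − [φ]_L + 2·[t]_L − 2·[U]_L + 2·[ṁ]_L = −2·(0) − (-2) + 2·(0) − 2·(1) + 2·(0) = 0
  T: −2·[β]_T − [φ]_T + 2·[t]_T − 2·[U]_T + 2·[ṁ]_T = −2·(0) − (2) + 2·(1) − 2·(-1) + 2·(-1) = 0
  Θ: −2·[β]_Θ − [φ]_Θ + 2·[t]_Θ − 2·[U]_Θ + 2·[ṁ]_Θ = −2·(-1) − (2) + 2·(0) − 2·(0) + 2·(0) = 0
All base exponents vanish — dimensionless.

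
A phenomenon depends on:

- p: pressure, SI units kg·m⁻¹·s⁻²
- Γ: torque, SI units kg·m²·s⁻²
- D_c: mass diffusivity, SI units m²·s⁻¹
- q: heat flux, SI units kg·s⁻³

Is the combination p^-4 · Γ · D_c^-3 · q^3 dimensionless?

Sum the exponent of each base dimension across the product:
  M: −4·[p]_M + [Γ]_M − 3·[D_c]_M + 3·[q]_M = −4·(1) + (1) − 3·(0) + 3·(1) = 0
  L: −4·[p]_L + [Γ]_L − 3·[D_c]_L + 3·[q]_L = −4·(-1) + (2) − 3·(2) + 3·(0) = 0
  T: −4·[p]_T + [Γ]_T − 3·[D_c]_T + 3·[q]_T = −4·(-2) + (-2) − 3·(-1) + 3·(-3) = 0
  Θ: −4·[p]_Θ + [Γ]_Θ − 3·[D_c]_Θ + 3·[q]_Θ = −4·(0) + (0) − 3·(0) + 3·(0) = 0
All base exponents vanish — dimensionless.

yes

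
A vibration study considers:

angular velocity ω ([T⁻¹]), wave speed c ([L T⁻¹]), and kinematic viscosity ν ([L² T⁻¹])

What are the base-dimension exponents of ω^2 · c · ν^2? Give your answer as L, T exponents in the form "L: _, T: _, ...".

Collect each base-dimension exponent across the product:
  L: 2·(0) + (1) + 2·(2) = 5
  T: 2·(-1) + (-1) + 2·(-1) = -5
So the dimensions are [L⁵ T⁻⁵].

L: 5, T: -5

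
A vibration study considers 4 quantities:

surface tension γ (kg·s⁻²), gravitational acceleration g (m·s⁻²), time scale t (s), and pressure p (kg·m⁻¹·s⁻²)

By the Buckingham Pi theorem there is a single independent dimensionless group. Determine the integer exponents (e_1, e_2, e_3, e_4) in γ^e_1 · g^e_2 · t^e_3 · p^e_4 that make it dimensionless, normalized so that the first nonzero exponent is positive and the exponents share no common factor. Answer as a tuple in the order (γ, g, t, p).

(1, -1, -2, -1)

M: e_1·(1) + e_2·(0) + e_3·(0) + e_4·(1) = 0
L: e_1·(0) + e_2·(1) + e_3·(0) + e_4·(-1) = 0
T: e_1·(-2) + e_2·(-2) + e_3·(1) + e_4·(-2) = 0
Solving this homogeneous linear system for the smallest-integer solution (first nonzero entry positive) gives (1, -1, -2, -1).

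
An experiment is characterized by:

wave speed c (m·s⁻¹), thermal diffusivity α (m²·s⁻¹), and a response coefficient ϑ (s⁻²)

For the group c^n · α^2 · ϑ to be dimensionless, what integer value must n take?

Balance the L exponent: (1)·n from c, plus 2·(2) + (0) = 4 from the rest, must sum to zero.
n + 4 = 0, so n = -4.

-4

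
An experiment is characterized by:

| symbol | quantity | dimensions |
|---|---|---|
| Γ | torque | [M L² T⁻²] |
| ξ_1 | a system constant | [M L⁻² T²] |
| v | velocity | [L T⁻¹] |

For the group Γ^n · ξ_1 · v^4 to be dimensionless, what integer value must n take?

-1

Balance the M exponent: (1)·n from Γ, plus (1) + 4·(0) = 1 from the rest, must sum to zero.
n + 1 = 0, so n = -1.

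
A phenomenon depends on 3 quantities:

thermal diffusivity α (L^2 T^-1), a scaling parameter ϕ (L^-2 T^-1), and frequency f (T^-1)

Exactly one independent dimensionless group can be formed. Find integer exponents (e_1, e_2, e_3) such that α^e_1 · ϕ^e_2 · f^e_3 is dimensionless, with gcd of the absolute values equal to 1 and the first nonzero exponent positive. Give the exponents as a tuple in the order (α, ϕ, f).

(1, 1, -2)

L: e_1·(2) + e_2·(-2) + e_3·(0) = 0
T: e_1·(-1) + e_2·(-1) + e_3·(-1) = 0
Solving this homogeneous linear system for the smallest-integer solution (first nonzero entry positive) gives (1, 1, -2).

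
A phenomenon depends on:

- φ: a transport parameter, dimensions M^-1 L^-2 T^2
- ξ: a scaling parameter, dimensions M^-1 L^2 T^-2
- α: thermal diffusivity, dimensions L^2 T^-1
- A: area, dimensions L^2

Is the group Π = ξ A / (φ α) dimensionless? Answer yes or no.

no

Sum the exponent of each base dimension across the product:
  M: −[φ]_M + [ξ]_M − [α]_M + [A]_M = −(-1) + (-1) − (0) + (0) = 0
  L: −[φ]_L + [ξ]_L − [α]_L + [A]_L = −(-2) + (2) − (2) + (2) = 4
  T: −[φ]_T + [ξ]_T − [α]_T + [A]_T = −(2) + (-2) − (-1) + (0) = -3
Net dimensions [L⁴ T⁻³] ≠ [1] — not dimensionless.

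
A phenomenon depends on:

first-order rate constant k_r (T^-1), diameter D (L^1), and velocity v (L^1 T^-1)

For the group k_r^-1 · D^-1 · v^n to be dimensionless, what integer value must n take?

1

Balance the L exponent: (1)·n from v, plus −(0) − (1) = -1 from the rest, must sum to zero.
n − 1 = 0, so n = 1.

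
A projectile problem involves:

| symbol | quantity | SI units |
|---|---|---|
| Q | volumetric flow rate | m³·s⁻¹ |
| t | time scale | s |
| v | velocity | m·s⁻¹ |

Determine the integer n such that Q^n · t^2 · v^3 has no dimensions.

-1

Balance the L exponent: (3)·n from Q, plus 2·(0) + 3·(1) = 3 from the rest, must sum to zero.
3n + 3 = 0, so n = -1.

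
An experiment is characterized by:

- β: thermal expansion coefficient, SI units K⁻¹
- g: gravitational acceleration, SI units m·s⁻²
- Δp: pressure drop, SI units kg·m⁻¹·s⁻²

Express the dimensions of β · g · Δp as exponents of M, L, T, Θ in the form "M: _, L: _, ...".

Collect each base-dimension exponent across the product:
  M: (0) + (0) + (1) = 1
  L: (0) + (1) + (-1) = 0
  T: (0) + (-2) + (-2) = -4
  Θ: (-1) + (0) + (0) = -1
So the dimensions are [M T⁻⁴ Θ⁻¹].

M: 1, L: 0, T: -4, Θ: -1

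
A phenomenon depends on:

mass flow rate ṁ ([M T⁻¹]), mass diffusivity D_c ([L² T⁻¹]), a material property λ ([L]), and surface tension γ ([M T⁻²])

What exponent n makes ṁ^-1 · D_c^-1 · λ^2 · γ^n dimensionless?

1

Balance the M exponent: (1)·n from γ, plus −(1) − (0) + 2·(0) = -1 from the rest, must sum to zero.
n − 1 = 0, so n = 1.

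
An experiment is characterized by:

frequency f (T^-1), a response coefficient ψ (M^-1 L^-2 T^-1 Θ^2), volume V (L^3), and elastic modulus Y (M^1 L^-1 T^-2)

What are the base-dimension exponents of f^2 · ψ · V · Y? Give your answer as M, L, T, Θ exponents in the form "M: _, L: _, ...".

Collect each base-dimension exponent across the product:
  M: 2·(0) + (-1) + (0) + (1) = 0
  L: 2·(0) + (-2) + (3) + (-1) = 0
  T: 2·(-1) + (-1) + (0) + (-2) = -5
  Θ: 2·(0) + (2) + (0) + (0) = 2
So the dimensions are [T⁻⁵ Θ²].

M: 0, L: 0, T: -5, Θ: 2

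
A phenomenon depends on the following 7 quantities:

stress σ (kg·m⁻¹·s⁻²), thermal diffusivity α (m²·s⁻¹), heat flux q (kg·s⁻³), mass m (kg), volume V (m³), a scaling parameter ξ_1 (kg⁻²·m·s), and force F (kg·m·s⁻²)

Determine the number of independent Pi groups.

4

There are 7 variables and 3 base dimensions (M, L, T).
The dimension matrix has rank 3.
Independent dimensionless groups: 7 − 3 = 4.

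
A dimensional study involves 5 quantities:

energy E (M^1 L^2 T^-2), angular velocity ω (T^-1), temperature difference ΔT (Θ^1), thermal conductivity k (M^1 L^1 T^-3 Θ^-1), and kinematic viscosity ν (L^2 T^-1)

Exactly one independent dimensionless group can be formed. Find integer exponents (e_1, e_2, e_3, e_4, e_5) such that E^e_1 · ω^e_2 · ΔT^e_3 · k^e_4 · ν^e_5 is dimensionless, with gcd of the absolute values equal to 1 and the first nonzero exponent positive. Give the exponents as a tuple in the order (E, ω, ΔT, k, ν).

M: e_1·(1) + e_2·(0) + e_3·(0) + e_4·(1) + e_5·(0) = 0
L: e_1·(2) + e_2·(0) + e_3·(0) + e_4·(1) + e_5·(2) = 0
T: e_1·(-2) + e_2·(-1) + e_3·(0) + e_4·(-3) + e_5·(-1) = 0
Θ: e_1·(0) + e_2·(0) + e_3·(1) + e_4·(-1) + e_5·(0) = 0
Solving this homogeneous linear system for the smallest-integer solution (first nonzero entry positive) gives (2, 3, -2, -2, -1).

(2, 3, -2, -2, -1)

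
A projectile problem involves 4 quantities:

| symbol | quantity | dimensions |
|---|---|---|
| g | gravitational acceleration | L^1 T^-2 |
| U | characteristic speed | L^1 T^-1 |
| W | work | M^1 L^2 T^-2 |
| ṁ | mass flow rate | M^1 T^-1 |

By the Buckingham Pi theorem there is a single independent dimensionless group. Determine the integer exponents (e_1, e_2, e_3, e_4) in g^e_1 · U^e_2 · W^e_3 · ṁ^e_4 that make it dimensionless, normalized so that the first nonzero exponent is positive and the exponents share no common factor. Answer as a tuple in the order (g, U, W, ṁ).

M: e_1·(0) + e_2·(0) + e_3·(1) + e_4·(1) = 0
L: e_1·(1) + e_2·(1) + e_3·(2) + e_4·(0) = 0
T: e_1·(-2) + e_2·(-1) + e_3·(-2) + e_4·(-1) = 0
Solving this homogeneous linear system for the smallest-integer solution (first nonzero entry positive) gives (1, -3, 1, -1).

(1, -3, 1, -1)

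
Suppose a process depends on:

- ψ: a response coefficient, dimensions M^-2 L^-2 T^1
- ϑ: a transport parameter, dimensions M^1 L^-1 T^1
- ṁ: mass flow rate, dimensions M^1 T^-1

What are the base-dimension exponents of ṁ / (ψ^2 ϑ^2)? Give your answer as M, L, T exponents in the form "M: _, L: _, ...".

M: 3, L: 6, T: -5

Collect each base-dimension exponent across the product:
  M: −2·(-2) − 2·(1) + (1) = 3
  L: −2·(-2) − 2·(-1) + (0) = 6
  T: −2·(1) − 2·(1) + (-1) = -5
So the dimensions are [M³ L⁶ T⁻⁵].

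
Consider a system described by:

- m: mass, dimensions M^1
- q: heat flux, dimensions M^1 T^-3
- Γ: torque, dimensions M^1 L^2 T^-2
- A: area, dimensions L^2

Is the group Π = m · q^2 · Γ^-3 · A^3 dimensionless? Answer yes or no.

Sum the exponent of each base dimension across the product:
  M: [m]_M + 2·[q]_M − 3·[Γ]_M + 3·[A]_M = (1) + 2·(1) − 3·(1) + 3·(0) = 0
  L: [m]_L + 2·[q]_L − 3·[Γ]_L + 3·[A]_L = (0) + 2·(0) − 3·(2) + 3·(2) = 0
  T: [m]_T + 2·[q]_T − 3·[Γ]_T + 3·[A]_T = (0) + 2·(-3) − 3·(-2) + 3·(0) = 0
  I: [m]_I + 2·[q]_I − 3·[Γ]_I + 3·[A]_I = (0) + 2·(0) − 3·(0) + 3·(0) = 0
All base exponents vanish — dimensionless.

yes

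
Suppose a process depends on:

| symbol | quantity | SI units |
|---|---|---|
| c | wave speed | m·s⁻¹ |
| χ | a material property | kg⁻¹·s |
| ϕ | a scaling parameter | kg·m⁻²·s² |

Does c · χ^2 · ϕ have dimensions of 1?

Sum the exponent of each base dimension across the product:
  M: [c]_M + 2·[χ]_M + [ϕ]_M = (0) + 2·(-1) + (1) = -1
  L: [c]_L + 2·[χ]_L + [ϕ]_L = (1) + 2·(0) + (-2) = -1
  T: [c]_T + 2·[χ]_T + [ϕ]_T = (-1) + 2·(1) + (2) = 3
Net dimensions [M⁻¹ L⁻¹ T³] ≠ [1] — not dimensionless.

no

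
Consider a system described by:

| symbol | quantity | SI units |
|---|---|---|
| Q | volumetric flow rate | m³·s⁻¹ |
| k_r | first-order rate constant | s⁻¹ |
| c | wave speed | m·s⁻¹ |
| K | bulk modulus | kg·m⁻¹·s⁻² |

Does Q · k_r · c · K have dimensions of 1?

no

Sum the exponent of each base dimension across the product:
  M: [Q]_M + [k_r]_M + [c]_M + [K]_M = (0) + (0) + (0) + (1) = 1
  L: [Q]_L + [k_r]_L + [c]_L + [K]_L = (3) + (0) + (1) + (-1) = 3
  T: [Q]_T + [k_r]_T + [c]_T + [K]_T = (-1) + (-1) + (-1) + (-2) = -5
Net dimensions [M L³ T⁻⁵] ≠ [1] — not dimensionless.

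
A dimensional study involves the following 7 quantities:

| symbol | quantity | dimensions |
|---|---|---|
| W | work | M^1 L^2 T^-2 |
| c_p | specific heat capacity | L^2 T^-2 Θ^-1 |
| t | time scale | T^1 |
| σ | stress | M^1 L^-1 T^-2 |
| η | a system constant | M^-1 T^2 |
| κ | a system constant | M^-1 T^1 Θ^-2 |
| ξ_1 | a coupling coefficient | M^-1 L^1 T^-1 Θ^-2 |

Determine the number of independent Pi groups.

3

There are 7 variables and 4 base dimensions (M, L, T, Θ).
The dimension matrix has rank 4.
Independent dimensionless groups: 7 − 4 = 3.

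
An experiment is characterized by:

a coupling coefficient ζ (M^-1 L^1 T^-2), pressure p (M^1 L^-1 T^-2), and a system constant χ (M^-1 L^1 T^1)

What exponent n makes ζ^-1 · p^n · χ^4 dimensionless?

3

Balance the M exponent: (1)·n from p, plus −(-1) + 4·(-1) = -3 from the rest, must sum to zero.
n − 3 = 0, so n = 3.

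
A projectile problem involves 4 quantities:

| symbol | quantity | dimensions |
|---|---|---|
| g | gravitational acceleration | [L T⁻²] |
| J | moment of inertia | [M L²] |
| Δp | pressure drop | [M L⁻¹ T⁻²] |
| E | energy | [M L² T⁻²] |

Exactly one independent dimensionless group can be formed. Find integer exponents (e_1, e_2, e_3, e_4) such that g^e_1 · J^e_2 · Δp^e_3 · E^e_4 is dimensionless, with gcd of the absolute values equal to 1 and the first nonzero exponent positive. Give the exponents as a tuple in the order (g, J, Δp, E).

M: e_1·(0) + e_2·(1) + e_3·(1) + e_4·(1) = 0
L: e_1·(1) + e_2·(2) + e_3·(-1) + e_4·(2) = 0
T: e_1·(-2) + e_2·(0) + e_3·(-2) + e_4·(-2) = 0
Solving this homogeneous linear system for the smallest-integer solution (first nonzero entry positive) gives (3, 3, 1, -4).

(3, 3, 1, -4)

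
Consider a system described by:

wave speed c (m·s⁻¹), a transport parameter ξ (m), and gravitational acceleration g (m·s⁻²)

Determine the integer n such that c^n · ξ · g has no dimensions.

-2

Balance the L exponent: (1)·n from c, plus (1) + (1) = 2 from the rest, must sum to zero.
n + 2 = 0, so n = -2.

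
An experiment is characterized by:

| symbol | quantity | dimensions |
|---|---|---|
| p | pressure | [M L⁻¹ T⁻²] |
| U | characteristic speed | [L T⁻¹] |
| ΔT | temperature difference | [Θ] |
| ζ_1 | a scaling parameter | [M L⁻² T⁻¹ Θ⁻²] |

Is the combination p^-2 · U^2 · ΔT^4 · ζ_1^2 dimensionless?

Sum the exponent of each base dimension across the product:
  M: −2·[p]_M + 2·[U]_M + 4·[ΔT]_M + 2·[ζ_1]_M = −2·(1) + 2·(0) + 4·(0) + 2·(1) = 0
  L: −2·[p]_L + 2·[U]_L + 4·[ΔT]_L + 2·[ζ_1]_L = −2·(-1) + 2·(1) + 4·(0) + 2·(-2) = 0
  T: −2·[p]_T + 2·[U]_T + 4·[ΔT]_T + 2·[ζ_1]_T = −2·(-2) + 2·(-1) + 4·(0) + 2·(-1) = 0
  Θ: −2·[p]_Θ + 2·[U]_Θ + 4·[ΔT]_Θ + 2·[ζ_1]_Θ = −2·(0) + 2·(0) + 4·(1) + 2·(-2) = 0
All base exponents vanish — dimensionless.

yes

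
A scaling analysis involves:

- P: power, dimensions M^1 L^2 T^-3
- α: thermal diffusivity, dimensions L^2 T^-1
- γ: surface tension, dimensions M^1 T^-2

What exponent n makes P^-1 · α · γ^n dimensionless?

Balance the M exponent: (1)·n from γ, plus −(1) + (0) = -1 from the rest, must sum to zero.
n − 1 = 0, so n = 1.

1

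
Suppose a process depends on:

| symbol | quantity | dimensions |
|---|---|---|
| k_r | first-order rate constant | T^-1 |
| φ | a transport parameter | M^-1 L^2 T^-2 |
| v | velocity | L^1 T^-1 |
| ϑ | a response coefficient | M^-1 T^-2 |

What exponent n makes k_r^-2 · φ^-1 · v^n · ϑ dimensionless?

Balance the L exponent: (1)·n from v, plus −2·(0) − (2) + (0) = -2 from the rest, must sum to zero.
n − 2 = 0, so n = 2.

2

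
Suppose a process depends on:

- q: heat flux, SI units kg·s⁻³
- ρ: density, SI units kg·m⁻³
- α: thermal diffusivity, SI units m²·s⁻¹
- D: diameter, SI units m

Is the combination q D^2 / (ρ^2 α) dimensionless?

Sum the exponent of each base dimension across the product:
  M: [q]_M − 2·[ρ]_M − [α]_M + 2·[D]_M = (1) − 2·(1) − (0) + 2·(0) = -1
  L: [q]_L − 2·[ρ]_L − [α]_L + 2·[D]_L = (0) − 2·(-3) − (2) + 2·(1) = 6
  T: [q]_T − 2·[ρ]_T − [α]_T + 2·[D]_T = (-3) − 2·(0) − (-1) + 2·(0) = -2
Net dimensions [M⁻¹ L⁶ T⁻²] ≠ [1] — not dimensionless.

no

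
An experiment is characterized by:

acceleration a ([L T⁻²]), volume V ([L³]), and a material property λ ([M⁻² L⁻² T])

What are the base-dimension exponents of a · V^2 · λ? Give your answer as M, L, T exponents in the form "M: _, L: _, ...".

Collect each base-dimension exponent across the product:
  M: (0) + 2·(0) + (-2) = -2
  L: (1) + 2·(3) + (-2) = 5
  T: (-2) + 2·(0) + (1) = -1
So the dimensions are [M⁻² L⁵ T⁻¹].

M: -2, L: 5, T: -1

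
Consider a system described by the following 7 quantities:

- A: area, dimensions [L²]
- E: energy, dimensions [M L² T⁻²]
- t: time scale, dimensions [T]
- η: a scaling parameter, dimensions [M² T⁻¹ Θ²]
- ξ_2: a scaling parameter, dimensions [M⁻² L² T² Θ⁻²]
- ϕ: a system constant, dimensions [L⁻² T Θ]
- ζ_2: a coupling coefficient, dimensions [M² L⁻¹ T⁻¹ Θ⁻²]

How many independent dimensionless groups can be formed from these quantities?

There are 7 variables and 4 base dimensions (M, L, T, Θ).
The dimension matrix has rank 4.
Independent dimensionless groups: 7 − 4 = 3.

3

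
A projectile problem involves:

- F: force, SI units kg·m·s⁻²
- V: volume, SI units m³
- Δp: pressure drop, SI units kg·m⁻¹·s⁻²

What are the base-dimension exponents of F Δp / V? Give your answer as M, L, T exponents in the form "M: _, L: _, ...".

Collect each base-dimension exponent across the product:
  M: (1) − (0) + (1) = 2
  L: (1) − (3) + (-1) = -3
  T: (-2) − (0) + (-2) = -4
So the dimensions are [M² L⁻³ T⁻⁴].

M: 2, L: -3, T: -4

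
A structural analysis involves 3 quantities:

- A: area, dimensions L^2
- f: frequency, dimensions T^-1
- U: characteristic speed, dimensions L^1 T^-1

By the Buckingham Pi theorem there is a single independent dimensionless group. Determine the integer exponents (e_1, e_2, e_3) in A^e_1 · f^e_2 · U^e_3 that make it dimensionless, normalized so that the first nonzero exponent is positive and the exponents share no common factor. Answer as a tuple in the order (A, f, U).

(1, 2, -2)

L: e_1·(2) + e_2·(0) + e_3·(1) = 0
T: e_1·(0) + e_2·(-1) + e_3·(-1) = 0
Solving this homogeneous linear system for the smallest-integer solution (first nonzero entry positive) gives (1, 2, -2).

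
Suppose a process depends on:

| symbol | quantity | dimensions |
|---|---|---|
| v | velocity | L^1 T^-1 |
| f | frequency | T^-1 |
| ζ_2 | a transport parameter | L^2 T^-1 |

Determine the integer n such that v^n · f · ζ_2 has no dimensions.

Balance the L exponent: (1)·n from v, plus (0) + (2) = 2 from the rest, must sum to zero.
n + 2 = 0, so n = -2.

-2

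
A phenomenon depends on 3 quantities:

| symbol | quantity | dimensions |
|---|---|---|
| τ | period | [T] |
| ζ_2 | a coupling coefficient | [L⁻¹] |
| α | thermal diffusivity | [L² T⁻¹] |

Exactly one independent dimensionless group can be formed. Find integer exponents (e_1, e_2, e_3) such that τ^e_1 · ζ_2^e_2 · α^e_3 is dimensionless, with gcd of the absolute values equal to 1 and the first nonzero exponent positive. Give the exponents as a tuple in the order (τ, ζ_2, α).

L: e_1·(0) + e_2·(-1) + e_3·(2) = 0
T: e_1·(1) + e_2·(0) + e_3·(-1) = 0
Solving this homogeneous linear system for the smallest-integer solution (first nonzero entry positive) gives (1, 2, 1).

(1, 2, 1)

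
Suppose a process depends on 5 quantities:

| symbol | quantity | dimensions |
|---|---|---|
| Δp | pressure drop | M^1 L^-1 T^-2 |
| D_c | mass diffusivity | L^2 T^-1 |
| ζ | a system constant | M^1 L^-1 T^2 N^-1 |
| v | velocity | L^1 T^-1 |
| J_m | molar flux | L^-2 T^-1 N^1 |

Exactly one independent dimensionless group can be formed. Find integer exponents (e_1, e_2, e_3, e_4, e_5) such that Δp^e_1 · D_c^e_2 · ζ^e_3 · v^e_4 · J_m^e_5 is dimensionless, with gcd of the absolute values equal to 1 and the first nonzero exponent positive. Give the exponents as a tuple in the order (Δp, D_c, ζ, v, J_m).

(1, 1, -1, -4, -1)

M: e_1·(1) + e_2·(0) + e_3·(1) + e_4·(0) + e_5·(0) = 0
L: e_1·(-1) + e_2·(2) + e_3·(-1) + e_4·(1) + e_5·(-2) = 0
T: e_1·(-2) + e_2·(-1) + e_3·(2) + e_4·(-1) + e_5·(-1) = 0
N: e_1·(0) + e_2·(0) + e_3·(-1) + e_4·(0) + e_5·(1) = 0
Solving this homogeneous linear system for the smallest-integer solution (first nonzero entry positive) gives (1, 1, -1, -4, -1).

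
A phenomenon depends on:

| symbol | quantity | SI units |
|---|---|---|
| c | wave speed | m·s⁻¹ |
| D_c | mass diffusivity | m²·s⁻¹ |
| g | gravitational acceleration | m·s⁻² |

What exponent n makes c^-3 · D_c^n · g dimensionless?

Balance the L exponent: (2)·n from D_c, plus −3·(1) + (1) = -2 from the rest, must sum to zero.
2n − 2 = 0, so n = 1.

1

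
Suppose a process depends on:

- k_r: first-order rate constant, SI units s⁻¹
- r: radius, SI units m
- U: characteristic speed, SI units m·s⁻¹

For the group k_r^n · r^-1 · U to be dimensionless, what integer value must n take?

Balance the T exponent: (-1)·n from k_r, plus −(0) + (-1) = -1 from the rest, must sum to zero.
−n − 1 = 0, so n = -1.

-1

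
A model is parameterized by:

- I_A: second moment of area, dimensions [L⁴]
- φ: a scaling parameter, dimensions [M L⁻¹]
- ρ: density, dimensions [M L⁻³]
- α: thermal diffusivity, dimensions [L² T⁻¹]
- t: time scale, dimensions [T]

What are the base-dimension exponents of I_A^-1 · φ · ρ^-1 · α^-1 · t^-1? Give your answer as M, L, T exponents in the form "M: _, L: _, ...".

M: 0, L: -4, T: 0

Collect each base-dimension exponent across the product:
  M: −(0) + (1) − (1) − (0) − (0) = 0
  L: −(4) + (-1) − (-3) − (2) − (0) = -4
  T: −(0) + (0) − (0) − (-1) − (1) = 0
So the dimensions are [L⁻⁴].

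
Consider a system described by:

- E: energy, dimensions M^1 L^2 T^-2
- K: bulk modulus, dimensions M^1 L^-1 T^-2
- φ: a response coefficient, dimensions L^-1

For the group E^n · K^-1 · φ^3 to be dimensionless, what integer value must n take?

Balance the M exponent: (1)·n from E, plus −(1) + 3·(0) = -1 from the rest, must sum to zero.
n − 1 = 0, so n = 1.

1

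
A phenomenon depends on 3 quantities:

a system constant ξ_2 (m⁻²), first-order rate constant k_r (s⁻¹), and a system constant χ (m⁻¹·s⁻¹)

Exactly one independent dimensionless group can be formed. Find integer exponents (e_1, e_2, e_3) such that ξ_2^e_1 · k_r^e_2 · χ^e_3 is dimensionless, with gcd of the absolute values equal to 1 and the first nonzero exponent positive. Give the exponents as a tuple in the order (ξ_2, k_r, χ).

(1, 2, -2)

L: e_1·(-2) + e_2·(0) + e_3·(-1) = 0
T: e_1·(0) + e_2·(-1) + e_3·(-1) = 0
Solving this homogeneous linear system for the smallest-integer solution (first nonzero entry positive) gives (1, 2, -2).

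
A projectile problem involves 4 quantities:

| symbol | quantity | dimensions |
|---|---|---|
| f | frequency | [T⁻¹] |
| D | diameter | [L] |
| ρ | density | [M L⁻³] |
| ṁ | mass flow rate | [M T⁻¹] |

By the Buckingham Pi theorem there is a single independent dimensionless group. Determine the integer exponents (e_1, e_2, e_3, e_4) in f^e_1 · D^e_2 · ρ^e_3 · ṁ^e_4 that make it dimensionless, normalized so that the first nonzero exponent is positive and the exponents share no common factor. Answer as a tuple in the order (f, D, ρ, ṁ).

M: e_1·(0) + e_2·(0) + e_3·(1) + e_4·(1) = 0
L: e_1·(0) + e_2·(1) + e_3·(-3) + e_4·(0) = 0
T: e_1·(-1) + e_2·(0) + e_3·(0) + e_4·(-1) = 0
Solving this homogeneous linear system for the smallest-integer solution (first nonzero entry positive) gives (1, 3, 1, -1).

(1, 3, 1, -1)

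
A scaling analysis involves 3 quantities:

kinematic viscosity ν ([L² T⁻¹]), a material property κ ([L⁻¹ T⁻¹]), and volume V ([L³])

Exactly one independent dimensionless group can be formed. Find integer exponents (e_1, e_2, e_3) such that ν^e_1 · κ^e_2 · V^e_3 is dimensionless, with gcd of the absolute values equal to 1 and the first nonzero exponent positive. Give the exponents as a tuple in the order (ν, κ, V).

L: e_1·(2) + e_2·(-1) + e_3·(3) = 0
T: e_1·(-1) + e_2·(-1) + e_3·(0) = 0
Solving this homogeneous linear system for the smallest-integer solution (first nonzero entry positive) gives (1, -1, -1).

(1, -1, -1)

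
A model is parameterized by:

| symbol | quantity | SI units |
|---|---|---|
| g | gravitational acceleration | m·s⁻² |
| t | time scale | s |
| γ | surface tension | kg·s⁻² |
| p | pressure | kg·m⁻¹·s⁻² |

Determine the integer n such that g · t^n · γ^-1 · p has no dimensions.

Balance the T exponent: (1)·n from t, plus (-2) − (-2) + (-2) = -2 from the rest, must sum to zero.
n − 2 = 0, so n = 2.

2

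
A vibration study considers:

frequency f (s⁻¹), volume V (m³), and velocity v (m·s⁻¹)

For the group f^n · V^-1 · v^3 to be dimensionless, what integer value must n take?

Balance the T exponent: (-1)·n from f, plus −(0) + 3·(-1) = -3 from the rest, must sum to zero.
−n − 3 = 0, so n = -3.

-3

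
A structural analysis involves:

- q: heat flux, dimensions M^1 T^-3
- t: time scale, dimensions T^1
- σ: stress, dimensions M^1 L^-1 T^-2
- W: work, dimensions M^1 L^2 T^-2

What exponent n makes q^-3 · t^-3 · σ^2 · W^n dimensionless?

1

Balance the M exponent: (1)·n from W, plus −3·(1) − 3·(0) + 2·(1) = -1 from the rest, must sum to zero.
n − 1 = 0, so n = 1.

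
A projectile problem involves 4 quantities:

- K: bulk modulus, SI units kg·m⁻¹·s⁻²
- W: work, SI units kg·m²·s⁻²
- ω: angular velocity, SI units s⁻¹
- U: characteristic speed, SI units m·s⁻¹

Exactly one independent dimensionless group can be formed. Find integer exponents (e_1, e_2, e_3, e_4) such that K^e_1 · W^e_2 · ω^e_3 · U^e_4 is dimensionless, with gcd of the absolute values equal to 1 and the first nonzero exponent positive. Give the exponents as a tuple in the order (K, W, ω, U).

M: e_1·(1) + e_2·(1) + e_3·(0) + e_4·(0) = 0
L: e_1·(-1) + e_2·(2) + e_3·(0) + e_4·(1) = 0
T: e_1·(-2) + e_2·(-2) + e_3·(-1) + e_4·(-1) = 0
Solving this homogeneous linear system for the smallest-integer solution (first nonzero entry positive) gives (1, -1, -3, 3).

(1, -1, -3, 3)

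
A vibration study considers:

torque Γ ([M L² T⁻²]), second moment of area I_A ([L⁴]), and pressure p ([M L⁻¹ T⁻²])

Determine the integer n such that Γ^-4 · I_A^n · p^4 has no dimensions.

Balance the L exponent: (4)·n from I_A, plus −4·(2) + 4·(-1) = -12 from the rest, must sum to zero.
4n − 12 = 0, so n = 3.

3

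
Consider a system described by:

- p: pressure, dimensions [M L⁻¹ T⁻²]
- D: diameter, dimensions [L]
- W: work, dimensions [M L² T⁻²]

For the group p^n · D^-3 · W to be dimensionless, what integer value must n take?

Balance the M exponent: (1)·n from p, plus −3·(0) + (1) = 1 from the rest, must sum to zero.
n + 1 = 0, so n = -1.

-1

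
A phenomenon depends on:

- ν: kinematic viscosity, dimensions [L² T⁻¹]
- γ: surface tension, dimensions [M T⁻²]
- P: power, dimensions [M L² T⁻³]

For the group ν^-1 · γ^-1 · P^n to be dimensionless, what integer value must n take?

Balance the M exponent: (1)·n from P, plus −(0) − (1) = -1 from the rest, must sum to zero.
n − 1 = 0, so n = 1.

1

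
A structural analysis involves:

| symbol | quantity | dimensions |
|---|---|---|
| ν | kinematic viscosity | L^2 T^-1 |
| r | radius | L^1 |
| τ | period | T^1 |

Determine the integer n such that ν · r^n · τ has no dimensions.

Balance the L exponent: (1)·n from r, plus (2) + (0) = 2 from the rest, must sum to zero.
n + 2 = 0, so n = -2.

-2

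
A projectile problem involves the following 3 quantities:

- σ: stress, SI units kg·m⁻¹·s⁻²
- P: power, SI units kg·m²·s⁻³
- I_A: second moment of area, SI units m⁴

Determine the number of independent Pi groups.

0

There are 3 variables and 3 base dimensions (M, L, T).
The dimension matrix has rank 3.
Independent dimensionless groups: 3 − 3 = 0.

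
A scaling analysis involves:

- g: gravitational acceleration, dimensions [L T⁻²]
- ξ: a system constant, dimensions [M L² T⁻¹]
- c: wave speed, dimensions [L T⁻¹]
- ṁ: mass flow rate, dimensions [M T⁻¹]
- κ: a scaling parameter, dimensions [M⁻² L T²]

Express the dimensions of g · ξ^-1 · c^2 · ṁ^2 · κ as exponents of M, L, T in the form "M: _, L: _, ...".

Collect each base-dimension exponent across the product:
  M: (0) − (1) + 2·(0) + 2·(1) + (-2) = -1
  L: (1) − (2) + 2·(1) + 2·(0) + (1) = 2
  T: (-2) − (-1) + 2·(-1) + 2·(-1) + (2) = -3
So the dimensions are [M⁻¹ L² T⁻³].

M: -1, L: 2, T: -3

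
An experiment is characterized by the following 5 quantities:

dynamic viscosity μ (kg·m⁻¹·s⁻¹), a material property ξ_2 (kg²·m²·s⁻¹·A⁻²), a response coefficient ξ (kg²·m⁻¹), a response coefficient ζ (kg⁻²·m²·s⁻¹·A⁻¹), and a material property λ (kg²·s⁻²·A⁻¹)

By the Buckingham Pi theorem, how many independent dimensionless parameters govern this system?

There are 5 variables and 4 base dimensions (M, L, T, I).
The dimension matrix has rank 4.
Independent dimensionless groups: 5 − 4 = 1.

1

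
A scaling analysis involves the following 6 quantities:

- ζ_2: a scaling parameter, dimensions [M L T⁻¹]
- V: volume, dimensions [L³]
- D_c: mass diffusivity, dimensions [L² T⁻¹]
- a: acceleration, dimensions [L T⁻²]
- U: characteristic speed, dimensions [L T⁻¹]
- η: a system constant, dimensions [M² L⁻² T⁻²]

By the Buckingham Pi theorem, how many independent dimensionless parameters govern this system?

There are 6 variables and 3 base dimensions (M, L, T).
The dimension matrix has rank 3.
Independent dimensionless groups: 6 − 3 = 3.

3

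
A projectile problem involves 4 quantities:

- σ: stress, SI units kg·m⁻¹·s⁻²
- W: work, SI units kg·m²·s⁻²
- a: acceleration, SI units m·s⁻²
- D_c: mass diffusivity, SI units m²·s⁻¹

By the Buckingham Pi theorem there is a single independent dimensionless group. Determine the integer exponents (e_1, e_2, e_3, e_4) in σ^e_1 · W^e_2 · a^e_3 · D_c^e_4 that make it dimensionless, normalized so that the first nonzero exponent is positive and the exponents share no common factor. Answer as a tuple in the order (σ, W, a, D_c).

M: e_1·(1) + e_2·(1) + e_3·(0) + e_4·(0) = 0
L: e_1·(-1) + e_2·(2) + e_3·(1) + e_4·(2) = 0
T: e_1·(-2) + e_2·(-2) + e_3·(-2) + e_4·(-1) = 0
Solving this homogeneous linear system for the smallest-integer solution (first nonzero entry positive) gives (1, -1, -1, 2).

(1, -1, -1, 2)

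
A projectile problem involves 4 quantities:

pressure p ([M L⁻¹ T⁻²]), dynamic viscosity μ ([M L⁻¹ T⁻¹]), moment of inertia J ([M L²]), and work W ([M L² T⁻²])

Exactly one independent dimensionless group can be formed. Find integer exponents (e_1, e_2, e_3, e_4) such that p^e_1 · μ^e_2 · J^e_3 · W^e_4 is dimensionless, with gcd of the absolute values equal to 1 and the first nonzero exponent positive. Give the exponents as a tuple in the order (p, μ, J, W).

M: e_1·(1) + e_2·(1) + e_3·(1) + e_4·(1) = 0
L: e_1·(-1) + e_2·(-1) + e_3·(2) + e_4·(2) = 0
T: e_1·(-2) + e_2·(-1) + e_3·(0) + e_4·(-2) = 0
Solving this homogeneous linear system for the smallest-integer solution (first nonzero entry positive) gives (2, -2, 1, -1).

(2, -2, 1, -1)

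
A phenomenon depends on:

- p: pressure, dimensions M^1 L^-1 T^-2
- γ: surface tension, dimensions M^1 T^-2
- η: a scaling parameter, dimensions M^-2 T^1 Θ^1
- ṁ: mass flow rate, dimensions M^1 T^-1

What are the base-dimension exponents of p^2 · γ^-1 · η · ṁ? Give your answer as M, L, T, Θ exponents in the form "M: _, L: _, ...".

M: 0, L: -2, T: -2, Θ: 1

Collect each base-dimension exponent across the product:
  M: 2·(1) − (1) + (-2) + (1) = 0
  L: 2·(-1) − (0) + (0) + (0) = -2
  T: 2·(-2) − (-2) + (1) + (-1) = -2
  Θ: 2·(0) − (0) + (1) + (0) = 1
So the dimensions are [L⁻² T⁻² Θ].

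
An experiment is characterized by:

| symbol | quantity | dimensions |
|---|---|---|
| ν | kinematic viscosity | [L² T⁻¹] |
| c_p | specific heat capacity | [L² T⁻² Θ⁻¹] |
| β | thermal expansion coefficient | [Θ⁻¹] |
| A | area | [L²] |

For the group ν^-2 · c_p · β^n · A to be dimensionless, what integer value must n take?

Balance the Θ exponent: (-1)·n from β, plus −2·(0) + (-1) + (0) = -1 from the rest, must sum to zero.
−n − 1 = 0, so n = -1.

-1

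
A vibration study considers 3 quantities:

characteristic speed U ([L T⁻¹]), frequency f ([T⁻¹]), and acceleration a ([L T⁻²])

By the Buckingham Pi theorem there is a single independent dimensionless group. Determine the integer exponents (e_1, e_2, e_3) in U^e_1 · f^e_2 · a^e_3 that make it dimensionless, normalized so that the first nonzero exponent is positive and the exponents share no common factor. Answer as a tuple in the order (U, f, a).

(1, 1, -1)

L: e_1·(1) + e_2·(0) + e_3·(1) = 0
T: e_1·(-1) + e_2·(-1) + e_3·(-2) = 0
Solving this homogeneous linear system for the smallest-integer solution (first nonzero entry positive) gives (1, 1, -1).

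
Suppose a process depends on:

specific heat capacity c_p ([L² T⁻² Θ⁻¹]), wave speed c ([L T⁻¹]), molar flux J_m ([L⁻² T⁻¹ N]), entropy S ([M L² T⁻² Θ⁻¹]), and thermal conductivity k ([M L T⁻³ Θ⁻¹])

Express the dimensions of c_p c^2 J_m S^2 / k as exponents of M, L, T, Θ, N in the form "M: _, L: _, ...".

M: 1, L: 5, T: -6, Θ: -2, N: 1

Collect each base-dimension exponent across the product:
  M: (0) + 2·(0) + (0) + 2·(1) − (1) = 1
  L: (2) + 2·(1) + (-2) + 2·(2) − (1) = 5
  T: (-2) + 2·(-1) + (-1) + 2·(-2) − (-3) = -6
  Θ: (-1) + 2·(0) + (0) + 2·(-1) − (-1) = -2
  N: (0) + 2·(0) + (1) + 2·(0) − (0) = 1
So the dimensions are [M L⁵ T⁻⁶ Θ⁻² N].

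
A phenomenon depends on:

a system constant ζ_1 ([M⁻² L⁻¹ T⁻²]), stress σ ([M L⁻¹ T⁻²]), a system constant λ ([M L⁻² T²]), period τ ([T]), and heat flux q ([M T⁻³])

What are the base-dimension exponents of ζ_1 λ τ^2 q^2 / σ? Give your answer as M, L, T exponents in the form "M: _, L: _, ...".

Collect each base-dimension exponent across the product:
  M: (-2) − (1) + (1) + 2·(0) + 2·(1) = 0
  L: (-1) − (-1) + (-2) + 2·(0) + 2·(0) = -2
  T: (-2) − (-2) + (2) + 2·(1) + 2·(-3) = -2
So the dimensions are [L⁻² T⁻²].

M: 0, L: -2, T: -2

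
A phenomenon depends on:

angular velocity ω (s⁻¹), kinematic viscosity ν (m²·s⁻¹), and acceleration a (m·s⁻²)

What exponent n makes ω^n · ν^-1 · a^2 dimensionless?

Balance the T exponent: (-1)·n from ω, plus −(-1) + 2·(-2) = -3 from the rest, must sum to zero.
−n − 3 = 0, so n = -3.

-3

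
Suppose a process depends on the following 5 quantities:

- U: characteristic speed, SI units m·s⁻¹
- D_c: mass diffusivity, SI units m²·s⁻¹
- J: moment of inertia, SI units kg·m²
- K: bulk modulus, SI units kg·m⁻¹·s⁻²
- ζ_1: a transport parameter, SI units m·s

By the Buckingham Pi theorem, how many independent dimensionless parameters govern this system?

There are 5 variables and 3 base dimensions (M, L, T).
The dimension matrix has rank 3.
Independent dimensionless groups: 5 − 3 = 2.

2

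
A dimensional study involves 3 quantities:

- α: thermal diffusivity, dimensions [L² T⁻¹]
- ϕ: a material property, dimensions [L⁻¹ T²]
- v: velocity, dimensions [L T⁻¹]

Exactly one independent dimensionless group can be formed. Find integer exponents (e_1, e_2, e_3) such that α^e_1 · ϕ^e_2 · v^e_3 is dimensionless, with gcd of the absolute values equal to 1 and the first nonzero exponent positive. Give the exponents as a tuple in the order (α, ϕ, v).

(1, -1, -3)

L: e_1·(2) + e_2·(-1) + e_3·(1) = 0
T: e_1·(-1) + e_2·(2) + e_3·(-1) = 0
Solving this homogeneous linear system for the smallest-integer solution (first nonzero entry positive) gives (1, -1, -3).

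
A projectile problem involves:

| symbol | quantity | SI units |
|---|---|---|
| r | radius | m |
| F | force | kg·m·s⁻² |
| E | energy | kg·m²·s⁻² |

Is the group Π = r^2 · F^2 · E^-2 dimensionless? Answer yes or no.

Sum the exponent of each base dimension across the product:
  M: 2·[r]_M + 2·[F]_M − 2·[E]_M = 2·(0) + 2·(1) − 2·(1) = 0
  L: 2·[r]_L + 2·[F]_L − 2·[E]_L = 2·(1) + 2·(1) − 2·(2) = 0
  T: 2·[r]_T + 2·[F]_T − 2·[E]_T = 2·(0) + 2·(-2) − 2·(-2) = 0
All base exponents vanish — dimensionless.

yes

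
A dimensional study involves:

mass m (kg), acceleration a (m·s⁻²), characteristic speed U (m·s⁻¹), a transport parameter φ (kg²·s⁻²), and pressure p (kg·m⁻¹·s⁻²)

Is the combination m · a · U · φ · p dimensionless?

no

Sum the exponent of each base dimension across the product:
  M: [m]_M + [a]_M + [U]_M + [φ]_M + [p]_M = (1) + (0) + (0) + (2) + (1) = 4
  L: [m]_L + [a]_L + [U]_L + [φ]_L + [p]_L = (0) + (1) + (1) + (0) + (-1) = 1
  T: [m]_T + [a]_T + [U]_T + [φ]_T + [p]_T = (0) + (-2) + (-1) + (-2) + (-2) = -7
Net dimensions [M⁴ L T⁻⁷] ≠ [1] — not dimensionless.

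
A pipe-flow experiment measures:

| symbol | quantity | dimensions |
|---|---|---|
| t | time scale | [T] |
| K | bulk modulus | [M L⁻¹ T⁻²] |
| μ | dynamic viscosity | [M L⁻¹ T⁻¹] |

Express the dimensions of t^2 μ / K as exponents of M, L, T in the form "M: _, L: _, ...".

M: 0, L: 0, T: 3

Collect each base-dimension exponent across the product:
  M: 2·(0) − (1) + (1) = 0
  L: 2·(0) − (-1) + (-1) = 0
  T: 2·(1) − (-2) + (-1) = 3
So the dimensions are [T³].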